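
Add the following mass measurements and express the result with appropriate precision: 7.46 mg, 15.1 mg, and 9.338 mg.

31.9 mg

7.46 mg + 15.1 mg + 9.338 mg = 31.898 mg.
Addition/subtraction keeps the fewest decimal places: 7.46 → 2 decimal places, 15.1 → 1 decimal place, 9.338 → 3 decimal places; limit is 1.
Rounded to 1 decimal place: 31.9 mg.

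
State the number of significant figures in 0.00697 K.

3

0.00697: leading zeros are not significant.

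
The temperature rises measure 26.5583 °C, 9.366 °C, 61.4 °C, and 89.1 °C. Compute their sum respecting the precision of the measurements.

26.5583 °C + 9.366 °C + 61.4 °C + 89.1 °C = 186.4243 °C.
Addition/subtraction keeps the fewest decimal places: 26.5583 → 4 decimal places, 9.366 → 3 decimal places, 61.4 → 1 decimal place, 89.1 → 1 decimal place; limit is 1.
Rounded to 1 decimal place: 186.4 °C.

186.4 °C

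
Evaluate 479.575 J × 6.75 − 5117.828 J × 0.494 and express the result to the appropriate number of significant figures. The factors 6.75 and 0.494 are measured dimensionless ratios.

7.1 × 10² J

479.575 × 6.75 = 3237.13125 → 3.24 × 10³ J (3 s.f., last digit at the 10^1 place).
5117.828 × 0.494 = 2528.207032 → 2.53 × 10³ J (3 s.f., last digit at the 10^1 place).
Difference: 708.924218 J; keep the coarser place, 10^1.
Result: 7.1 × 10² J.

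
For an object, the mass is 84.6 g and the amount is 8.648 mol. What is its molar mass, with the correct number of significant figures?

9.78 g/mol

molar mass = 84.6 g ÷ 8.648 mol = 9.78260869565… g/mol.
84.6 has 3 significant figures; 8.648 has 4.
Division/multiplication keeps the fewest: 3 significant figures.
Rounded: 9.78 g/mol.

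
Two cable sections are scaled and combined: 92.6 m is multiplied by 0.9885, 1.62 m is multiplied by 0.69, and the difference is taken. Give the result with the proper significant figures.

90.4 m

92.6 × 0.9885 = 91.5351 → 91.5 m (3 s.f., last digit at the 10^-1 place).
1.62 × 0.69 = 1.1178 → 1.1 m (2 s.f., last digit at the 10^-1 place).
Difference: 90.4173 m; keep the coarser place, 10^-1.
Result: 90.4 m.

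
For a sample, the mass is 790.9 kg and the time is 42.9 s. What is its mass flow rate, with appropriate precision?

mass flow rate = 790.9 kg ÷ 42.9 s = 18.4358974359… kg/s.
790.9 has 4 significant figures; 42.9 has 3.
Division/multiplication keeps the fewest: 3 significant figures.
Rounded: 18.4 kg/s.

18.4 kg/s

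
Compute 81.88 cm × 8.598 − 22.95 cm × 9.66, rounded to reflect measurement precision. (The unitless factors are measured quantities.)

81.88 × 8.598 = 704.00424 → 704.0 cm (4 s.f., last digit at the 10^-1 place).
22.95 × 9.66 = 221.697 → 222 cm (3 s.f., last digit at the 10^0 place).
Difference: 482.30724 cm; keep the coarser place, 10^0.
Result: 482 cm.

482 cm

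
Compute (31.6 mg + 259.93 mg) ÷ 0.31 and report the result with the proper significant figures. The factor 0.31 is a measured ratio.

9.4 × 10^2 mg

31.6 mg + 259.93 mg = 291.53 mg; the sum is limited to 1 decimal place (4 s.f.).
Carrying full precision, 291.53 ÷ 0.31 = 940.419354839… mg; 0.31 has 2 s.f., so the result keeps min(4, 2) = 2 s.f.
Rounded to 2 significant figures: 9.4 × 10^2 mg.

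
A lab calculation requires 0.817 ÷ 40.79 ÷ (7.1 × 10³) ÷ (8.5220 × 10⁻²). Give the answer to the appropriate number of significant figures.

0.817 ÷ 40.79 ÷ (7.1 × 10³) ÷ (8.5220 × 10⁻²) = 0.0000331030852627…
Multiplication/division keeps the fewest significant figures: 0.817 → 3 s.f., 40.79 → 4 s.f., 7.1 × 10³ → 2 s.f., 8.5220 × 10⁻² → 5 s.f.; limit is 2.
Rounded to 2 significant figures: 3.3 × 10⁻⁵.

3.3 × 10⁻⁵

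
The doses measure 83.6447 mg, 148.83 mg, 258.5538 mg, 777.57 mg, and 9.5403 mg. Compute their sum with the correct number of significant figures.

1278.14 mg

83.6447 mg + 148.83 mg + 258.5538 mg + 777.57 mg + 9.5403 mg = 1278.1388 mg.
Addition/subtraction keeps the fewest decimal places: 83.6447 → 4 decimal places, 148.83 → 2 decimal places, 258.5538 → 4 decimal places, 777.57 → 2 decimal places, 9.5403 → 4 decimal places; limit is 2.
Rounded to 2 decimal places: 1278.14 mg.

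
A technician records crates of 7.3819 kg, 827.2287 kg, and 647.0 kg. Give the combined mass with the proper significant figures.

7.3819 kg + 827.2287 kg + 647.0 kg = 1481.6106 kg.
Addition/subtraction keeps the fewest decimal places: 7.3819 → 4 decimal places, 827.2287 → 4 decimal places, 647.0 → 1 decimal place; limit is 1.
Rounded to 1 decimal place: 1481.6 kg.

1481.6 kg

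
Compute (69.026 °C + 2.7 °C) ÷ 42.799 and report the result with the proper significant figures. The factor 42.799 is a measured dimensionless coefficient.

69.026 °C + 2.7 °C = 71.726 °C; the sum is limited to 1 decimal place (3 s.f.).
Carrying full precision, 71.726 ÷ 42.799 = 1.67588027758… °C; 42.799 has 5 s.f., so the result keeps min(3, 5) = 3 s.f.
Rounded to 3 significant figures: 1.68 °C.

1.68 °C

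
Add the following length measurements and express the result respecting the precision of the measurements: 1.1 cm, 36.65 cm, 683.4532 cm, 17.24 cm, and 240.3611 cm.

1.1 cm + 36.65 cm + 683.4532 cm + 17.24 cm + 240.3611 cm = 978.8043 cm.
Addition/subtraction keeps the fewest decimal places: 1.1 → 1 decimal place, 36.65 → 2 decimal places, 683.4532 → 4 decimal places, 17.24 → 2 decimal places, 240.3611 → 4 decimal places; limit is 1.
Rounded to 1 decimal place: 978.8 cm.

978.8 cm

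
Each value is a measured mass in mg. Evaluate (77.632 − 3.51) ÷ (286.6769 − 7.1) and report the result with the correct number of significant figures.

0.2651

77.632 − 3.51 = 74.122, limited to 2 d.p. → 4 s.f.; 286.6769 − 7.1 = 279.5769, limited to 1 d.p. → 4 s.f.
Carrying full precision, 74.122 ÷ 279.5769 = 0.265122046922…; keep min(4, 4) = 4 s.f.
Rounded to 4 significant figures: 0.2651.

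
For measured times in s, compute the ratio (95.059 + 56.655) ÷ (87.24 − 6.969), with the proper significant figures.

1.890

95.059 + 56.655 = 151.714, limited to 3 d.p. → 6 s.f.; 87.24 − 6.969 = 80.271, limited to 2 d.p. → 4 s.f.
Carrying full precision, 151.714 ÷ 80.271 = 1.89002254862…; keep min(6, 4) = 4 s.f.
Rounded to 4 significant figures: 1.890.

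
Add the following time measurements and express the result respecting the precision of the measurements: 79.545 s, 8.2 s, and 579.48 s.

667.2 s

79.545 s + 8.2 s + 579.48 s = 667.225 s.
Addition/subtraction keeps the fewest decimal places: 79.545 → 3 decimal places, 8.2 → 1 decimal place, 579.48 → 2 decimal places; limit is 1.
Rounded to 1 decimal place: 667.2 s.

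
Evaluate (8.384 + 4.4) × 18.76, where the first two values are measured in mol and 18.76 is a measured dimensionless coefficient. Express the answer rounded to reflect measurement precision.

2.40 × 10^2 mol

8.384 mol + 4.4 mol = 12.784 mol; the sum is limited to 1 decimal place (3 s.f.).
Carrying full precision, 12.784 × 18.76 = 239.82784 mol; 18.76 has 4 s.f., so the result keeps min(3, 4) = 3 s.f.
Rounded to 3 significant figures: 2.40 × 10^2 mol.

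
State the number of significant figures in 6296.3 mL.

5

6296.3: every digit is nonzero and significant.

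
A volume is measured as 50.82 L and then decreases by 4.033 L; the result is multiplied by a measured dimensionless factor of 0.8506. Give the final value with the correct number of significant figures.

39.80 L

50.82 L − 4.033 L = 46.787 L; the difference is limited to 2 decimal places (4 s.f.).
Carrying full precision, 46.787 × 0.8506 = 39.7970222 L; 0.8506 has 4 s.f., so the result keeps min(4, 4) = 4 s.f.
Rounded to 4 significant figures: 39.80 L.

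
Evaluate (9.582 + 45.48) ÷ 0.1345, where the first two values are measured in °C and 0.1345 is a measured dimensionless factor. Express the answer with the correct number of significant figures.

409.4 °C

9.582 °C + 45.48 °C = 55.062 °C; the sum is limited to 2 decimal places (4 s.f.).
Carrying full precision, 55.062 ÷ 0.1345 = 409.382899628… °C; 0.1345 has 4 s.f., so the result keeps min(4, 4) = 4 s.f.
Rounded to 4 significant figures: 409.4 °C.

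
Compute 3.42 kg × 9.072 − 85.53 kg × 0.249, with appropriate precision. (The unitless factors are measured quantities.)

9.7 kg

3.42 × 9.072 = 31.02624 → 31.0 kg (3 s.f., last digit at the 10^-1 place).
85.53 × 0.249 = 21.29697 → 21.3 kg (3 s.f., last digit at the 10^-1 place).
Difference: 9.72927 kg; keep the coarser place, 10^-1.
Result: 9.7 kg.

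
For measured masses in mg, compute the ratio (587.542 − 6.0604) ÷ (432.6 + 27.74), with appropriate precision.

587.542 − 6.0604 = 581.4816, limited to 3 d.p. → 6 s.f.; 432.6 + 27.74 = 460.34, limited to 1 d.p. → 4 s.f.
Carrying full precision, 581.4816 ÷ 460.34 = 1.26315679715…; keep min(6, 4) = 4 s.f.
Rounded to 4 significant figures: 1.263.

1.263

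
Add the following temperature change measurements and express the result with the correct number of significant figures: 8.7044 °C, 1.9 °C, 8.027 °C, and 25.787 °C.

44.4 °C

8.7044 °C + 1.9 °C + 8.027 °C + 25.787 °C = 44.4184 °C.
Addition/subtraction keeps the fewest decimal places: 8.7044 → 4 decimal places, 1.9 → 1 decimal place, 8.027 → 3 decimal places, 25.787 → 3 decimal places; limit is 1.
Rounded to 1 decimal place: 44.4 °C.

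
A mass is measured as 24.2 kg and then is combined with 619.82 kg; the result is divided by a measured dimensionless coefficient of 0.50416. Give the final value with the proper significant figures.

1277 kg

24.2 kg + 619.82 kg = 644.02 kg; the sum is limited to 1 decimal place (4 s.f.).
Carrying full precision, 644.02 ÷ 0.50416 = 1277.41193272… kg; 0.50416 has 5 s.f., so the result keeps min(4, 5) = 4 s.f.
Rounded to 4 significant figures: 1277 kg.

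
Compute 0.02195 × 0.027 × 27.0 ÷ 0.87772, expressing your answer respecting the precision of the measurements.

0.02195 × 0.027 × 27.0 ÷ 0.87772 = 0.018230813927…
Multiplication/division keeps the fewest significant figures: 0.02195 → 4 s.f., 0.027 → 2 s.f., 27.0 → 3 s.f., 0.87772 → 5 s.f.; limit is 2.
Rounded to 2 significant figures: 0.018.

0.018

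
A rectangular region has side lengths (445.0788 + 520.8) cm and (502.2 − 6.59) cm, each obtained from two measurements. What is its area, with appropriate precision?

445.0788 + 520.8 = 965.8788, limited to 1 d.p. → 4 s.f.; 502.2 − 6.59 = 495.61, limited to 1 d.p. → 4 s.f.
Carrying full precision, 965.8788 × 495.61 = 478699.192068; keep min(4, 4) = 4 s.f.
Rounded to 4 significant figures: 4.787 × 10^5 cm².

4.787 × 10^5 cm²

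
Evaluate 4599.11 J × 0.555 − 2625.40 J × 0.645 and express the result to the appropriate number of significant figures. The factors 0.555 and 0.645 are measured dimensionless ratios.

8.6 × 10^2 J

4599.11 × 0.555 = 2552.50605 → 2.55 × 10^3 J (3 s.f., last digit at the 10^1 place).
2625.40 × 0.645 = 1693.383 → 1.69 × 10^3 J (3 s.f., last digit at the 10^1 place).
Difference: 859.12305 J; keep the coarser place, 10^1.
Result: 8.6 × 10^2 J.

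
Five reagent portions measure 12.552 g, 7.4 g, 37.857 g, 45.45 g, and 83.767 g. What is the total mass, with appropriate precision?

187.0 g

12.552 g + 7.4 g + 37.857 g + 45.45 g + 83.767 g = 187.026 g.
Addition/subtraction keeps the fewest decimal places: 12.552 → 3 decimal places, 7.4 → 1 decimal place, 37.857 → 3 decimal places, 45.45 → 2 decimal places, 83.767 → 3 decimal places; limit is 1.
Rounded to 1 decimal place: 187.0 g.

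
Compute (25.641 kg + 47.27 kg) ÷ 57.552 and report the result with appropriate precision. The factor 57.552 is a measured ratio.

25.641 kg + 47.27 kg = 72.911 kg; the sum is limited to 2 decimal places (4 s.f.).
Carrying full precision, 72.911 ÷ 57.552 = 1.26687169864… kg; 57.552 has 5 s.f., so the result keeps min(4, 5) = 4 s.f.
Rounded to 4 significant figures: 1.267 kg.

1.267 kg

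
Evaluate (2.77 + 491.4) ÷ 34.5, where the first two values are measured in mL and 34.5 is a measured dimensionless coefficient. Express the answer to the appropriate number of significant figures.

14.3 mL

2.77 mL + 491.4 mL = 494.17 mL; the sum is limited to 1 decimal place (4 s.f.).
Carrying full precision, 494.17 ÷ 34.5 = 14.3237681159… mL; 34.5 has 3 s.f., so the result keeps min(4, 3) = 3 s.f.
Rounded to 3 significant figures: 14.3 mL.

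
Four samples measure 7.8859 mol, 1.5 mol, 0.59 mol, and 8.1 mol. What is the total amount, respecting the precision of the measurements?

18.1 mol

7.8859 mol + 1.5 mol + 0.59 mol + 8.1 mol = 18.0759 mol.
Addition/subtraction keeps the fewest decimal places: 7.8859 → 4 decimal places, 1.5 → 1 decimal place, 0.59 → 2 decimal places, 8.1 → 1 decimal place; limit is 1.
Rounded to 1 decimal place: 18.1 mol.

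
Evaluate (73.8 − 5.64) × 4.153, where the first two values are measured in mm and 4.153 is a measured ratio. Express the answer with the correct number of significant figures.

283 mm

73.8 mm − 5.64 mm = 68.16 mm; the difference is limited to 1 decimal place (3 s.f.).
Carrying full precision, 68.16 × 4.153 = 283.06848 mm; 4.153 has 4 s.f., so the result keeps min(3, 4) = 3 s.f.
Rounded to 3 significant figures: 283 mm.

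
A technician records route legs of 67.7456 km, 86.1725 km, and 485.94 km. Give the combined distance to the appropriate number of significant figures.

639.86 km

67.7456 km + 86.1725 km + 485.94 km = 639.8581 km.
Addition/subtraction keeps the fewest decimal places: 67.7456 → 4 decimal places, 86.1725 → 4 decimal places, 485.94 → 2 decimal places; limit is 2.
Rounded to 2 decimal places: 639.86 km.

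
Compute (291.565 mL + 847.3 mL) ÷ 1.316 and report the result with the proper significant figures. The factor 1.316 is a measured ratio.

291.565 mL + 847.3 mL = 1138.865 mL; the sum is limited to 1 decimal place (5 s.f.).
Carrying full precision, 1138.865 ÷ 1.316 = 865.39893617… mL; 1.316 has 4 s.f., so the result keeps min(5, 4) = 4 s.f.
Rounded to 4 significant figures: 865.4 mL.

865.4 mL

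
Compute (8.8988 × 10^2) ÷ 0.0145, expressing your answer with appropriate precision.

6.14 × 10^4

(8.8988 × 10^2) ÷ 0.0145 = 61371.0344828…
Multiplication/division keeps the fewest significant figures: 8.8988 × 10^2 → 5 s.f., 0.0145 → 3 s.f.; limit is 3.
Rounded to 3 significant figures: 6.14 × 10^4.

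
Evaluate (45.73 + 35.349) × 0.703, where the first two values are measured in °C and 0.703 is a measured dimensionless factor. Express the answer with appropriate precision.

45.73 °C + 35.349 °C = 81.079 °C; the sum is limited to 2 decimal places (4 s.f.).
Carrying full precision, 81.079 × 0.703 = 56.998537 °C; 0.703 has 3 s.f., so the result keeps min(4, 3) = 3 s.f.
Rounded to 3 significant figures: 57.0 °C.

57.0 °C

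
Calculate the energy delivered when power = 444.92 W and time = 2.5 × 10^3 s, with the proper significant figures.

1.1 × 10^6 J

energy delivered = 444.92 W × 2.5 × 10^3 s = 1112300 J.
444.92 has 5 significant figures; 2.5 × 10^3 has 2.
Division/multiplication keeps the fewest: 2 significant figures.
Rounded: 1.1 × 10^6 J.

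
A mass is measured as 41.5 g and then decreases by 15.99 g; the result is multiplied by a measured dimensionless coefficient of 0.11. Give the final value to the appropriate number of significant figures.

2.8 g

41.5 g − 15.99 g = 25.51 g; the difference is limited to 1 decimal place (3 s.f.).
Carrying full precision, 25.51 × 0.11 = 2.8061 g; 0.11 has 2 s.f., so the result keeps min(3, 2) = 2 s.f.
Rounded to 2 significant figures: 2.8 g.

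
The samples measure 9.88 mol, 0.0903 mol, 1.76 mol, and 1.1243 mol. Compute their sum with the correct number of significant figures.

9.88 mol + 0.0903 mol + 1.76 mol + 1.1243 mol = 12.8546 mol.
Addition/subtraction keeps the fewest decimal places: 9.88 → 2 decimal places, 0.0903 → 4 decimal places, 1.76 → 2 decimal places, 1.1243 → 4 decimal places; limit is 2.
Rounded to 2 decimal places: 12.85 mol.

12.85 mol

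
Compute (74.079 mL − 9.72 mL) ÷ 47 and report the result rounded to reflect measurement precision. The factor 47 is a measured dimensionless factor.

74.079 mL − 9.72 mL = 64.359 mL; the difference is limited to 2 decimal places (4 s.f.).
Carrying full precision, 64.359 ÷ 47 = 1.36934042553… mL; 47 has 2 s.f., so the result keeps min(4, 2) = 2 s.f.
Rounded to 2 significant figures: 1.4 mL.

1.4 mL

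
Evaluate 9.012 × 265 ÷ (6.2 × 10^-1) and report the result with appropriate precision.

3.9 × 10^3

9.012 × 265 ÷ (6.2 × 10^-1) = 3851.90322581…
Multiplication/division keeps the fewest significant figures: 9.012 → 4 s.f., 265 → 3 s.f., 6.2 × 10^-1 → 2 s.f.; limit is 2.
Rounded to 2 significant figures: 3.9 × 10^3.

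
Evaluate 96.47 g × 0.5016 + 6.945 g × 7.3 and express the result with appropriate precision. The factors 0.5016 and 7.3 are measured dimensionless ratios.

96.47 × 0.5016 = 48.389352 → 48.39 g (4 s.f., last digit at the 10^-2 place).
6.945 × 7.3 = 50.6985 → 51 g (2 s.f., last digit at the 10^0 place).
Sum: 99.087852 g; keep the coarser place, 10^0.
Result: 99 g.

99 g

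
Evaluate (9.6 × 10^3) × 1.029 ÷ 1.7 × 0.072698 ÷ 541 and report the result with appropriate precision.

0.78

(9.6 × 10^3) × 1.029 ÷ 1.7 × 0.072698 ÷ 541 = 0.78084149527…
Multiplication/division keeps the fewest significant figures: 9.6 × 10^3 → 2 s.f., 1.029 → 4 s.f., 1.7 → 2 s.f., 0.072698 → 5 s.f., 541 → 3 s.f.; limit is 2.
Rounded to 2 significant figures: 0.78.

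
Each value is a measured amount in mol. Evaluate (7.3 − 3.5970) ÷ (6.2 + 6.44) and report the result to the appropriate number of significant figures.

7.3 − 3.5970 = 3.7030, limited to 1 d.p. → 2 s.f.; 6.2 + 6.44 = 12.64, limited to 1 d.p. → 3 s.f.
Carrying full precision, 3.7030 ÷ 12.64 = 0.292958860759…; keep min(2, 3) = 2 s.f.
Rounded to 2 significant figures: 0.29.

0.29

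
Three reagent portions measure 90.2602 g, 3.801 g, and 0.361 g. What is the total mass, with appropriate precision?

94.422 g

90.2602 g + 3.801 g + 0.361 g = 94.4222 g.
Addition/subtraction keeps the fewest decimal places: 90.2602 → 4 decimal places, 3.801 → 3 decimal places, 0.361 → 3 decimal places; limit is 3.
Rounded to 3 decimal places: 94.422 g.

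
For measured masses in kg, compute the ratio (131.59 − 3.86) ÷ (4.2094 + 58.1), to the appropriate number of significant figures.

2.05

131.59 − 3.86 = 127.73, limited to 2 d.p. → 5 s.f.; 4.2094 + 58.1 = 62.3094, limited to 1 d.p. → 3 s.f.
Carrying full precision, 127.73 ÷ 62.3094 = 2.04993147101…; keep min(5, 3) = 3 s.f.
Rounded to 3 significant figures: 2.05.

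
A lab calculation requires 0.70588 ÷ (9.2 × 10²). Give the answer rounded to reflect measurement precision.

0.70588 ÷ (9.2 × 10²) = 0.000767260869565…
Multiplication/division keeps the fewest significant figures: 0.70588 → 5 s.f., 9.2 × 10² → 2 s.f.; limit is 2.
Rounded to 2 significant figures: 7.7 × 10⁻⁴.

7.7 × 10⁻⁴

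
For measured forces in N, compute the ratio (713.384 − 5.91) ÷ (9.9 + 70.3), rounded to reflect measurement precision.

8.82

713.384 − 5.91 = 707.474, limited to 2 d.p. → 5 s.f.; 9.9 + 70.3 = 80.2, limited to 1 d.p. → 3 s.f.
Carrying full precision, 707.474 ÷ 80.2 = 8.82137157107…; keep min(5, 3) = 3 s.f.
Rounded to 3 significant figures: 8.82.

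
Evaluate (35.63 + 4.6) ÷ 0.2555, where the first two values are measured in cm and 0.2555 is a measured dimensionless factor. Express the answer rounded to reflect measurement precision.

157 cm

35.63 cm + 4.6 cm = 40.23 cm; the sum is limited to 1 decimal place (3 s.f.).
Carrying full precision, 40.23 ÷ 0.2555 = 157.455968689… cm; 0.2555 has 4 s.f., so the result keeps min(3, 4) = 3 s.f.
Rounded to 3 significant figures: 157 cm.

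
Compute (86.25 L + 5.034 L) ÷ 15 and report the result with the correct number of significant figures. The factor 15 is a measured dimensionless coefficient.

86.25 L + 5.034 L = 91.284 L; the sum is limited to 2 decimal places (4 s.f.).
Carrying full precision, 91.284 ÷ 15 = 6.0856 L; 15 has 2 s.f., so the result keeps min(4, 2) = 2 s.f.
Rounded to 2 significant figures: 6.1 L.

6.1 L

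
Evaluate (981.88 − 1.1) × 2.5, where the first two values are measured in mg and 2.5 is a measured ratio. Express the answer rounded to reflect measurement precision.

981.88 mg − 1.1 mg = 980.78 mg; the difference is limited to 1 decimal place (4 s.f.).
Carrying full precision, 980.78 × 2.5 = 2451.95 mg; 2.5 has 2 s.f., so the result keeps min(4, 2) = 2 s.f.
Rounded to 2 significant figures: 2.5 × 10³ mg.

2.5 × 10³ mg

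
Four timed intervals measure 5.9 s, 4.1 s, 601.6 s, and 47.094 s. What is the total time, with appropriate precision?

658.7 s

5.9 s + 4.1 s + 601.6 s + 47.094 s = 658.694 s.
Addition/subtraction keeps the fewest decimal places: 5.9 → 1 decimal place, 4.1 → 1 decimal place, 601.6 → 1 decimal place, 47.094 → 3 decimal places; limit is 1.
Rounded to 1 decimal place: 658.7 s.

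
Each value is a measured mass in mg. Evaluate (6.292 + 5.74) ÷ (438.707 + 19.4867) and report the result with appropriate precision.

6.292 + 5.74 = 12.032, limited to 2 d.p. → 4 s.f.; 438.707 + 19.4867 = 458.1937, limited to 3 d.p. → 6 s.f.
Carrying full precision, 12.032 ÷ 458.1937 = 0.0262596364813…; keep min(4, 6) = 4 s.f.
Rounded to 4 significant figures: 0.02626.

0.02626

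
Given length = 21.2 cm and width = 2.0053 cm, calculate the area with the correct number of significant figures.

42.5 cm²

area = 21.2 cm × 2.0053 cm = 42.51236 cm².
21.2 has 3 significant figures; 2.0053 has 5.
Division/multiplication keeps the fewest: 3 significant figures.
Rounded: 42.5 cm².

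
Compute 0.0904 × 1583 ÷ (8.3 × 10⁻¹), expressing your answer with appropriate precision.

1.7 × 10²

0.0904 × 1583 ÷ (8.3 × 10⁻¹) = 172.413493976…
Multiplication/division keeps the fewest significant figures: 0.0904 → 3 s.f., 1583 → 4 s.f., 8.3 × 10⁻¹ → 2 s.f.; limit is 2.
Rounded to 2 significant figures: 1.7 × 10².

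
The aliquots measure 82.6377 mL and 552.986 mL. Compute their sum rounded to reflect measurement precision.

635.624 mL

82.6377 mL + 552.986 mL = 635.6237 mL.
Addition/subtraction keeps the fewest decimal places: 82.6377 → 4 decimal places, 552.986 → 3 decimal places; limit is 3.
Rounded to 3 decimal places: 635.624 mL.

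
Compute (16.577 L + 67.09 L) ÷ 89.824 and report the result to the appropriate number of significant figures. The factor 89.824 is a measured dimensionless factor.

16.577 L + 67.09 L = 83.667 L; the sum is limited to 2 decimal places (4 s.f.).
Carrying full precision, 83.667 ÷ 89.824 = 0.93145484503… L; 89.824 has 5 s.f., so the result keeps min(4, 5) = 4 s.f.
Rounded to 4 significant figures: 0.9315 L.

0.9315 L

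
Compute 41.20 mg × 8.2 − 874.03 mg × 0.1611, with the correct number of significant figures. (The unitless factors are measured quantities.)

2.0 × 10² mg

41.20 × 8.2 = 337.84 → 3.4 × 10² mg (2 s.f., last digit at the 10^1 place).
874.03 × 0.1611 = 140.806233 → 140.8 mg (4 s.f., last digit at the 10^-1 place).
Difference: 197.033767 mg; keep the coarser place, 10^1.
Result: 2.0 × 10² mg.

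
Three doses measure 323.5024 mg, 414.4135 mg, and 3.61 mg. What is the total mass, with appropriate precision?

741.53 mg

323.5024 mg + 414.4135 mg + 3.61 mg = 741.5259 mg.
Addition/subtraction keeps the fewest decimal places: 323.5024 → 4 decimal places, 414.4135 → 4 decimal places, 3.61 → 2 decimal places; limit is 2.
Rounded to 2 decimal places: 741.53 mg.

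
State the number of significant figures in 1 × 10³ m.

1

1 × 10³: in scientific notation every digit of the coefficient is significant.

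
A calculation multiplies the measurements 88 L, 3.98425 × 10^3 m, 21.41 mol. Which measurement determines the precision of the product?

88 L

88 L → 2 s.f.; 3.98425 × 10^3 m → 6 s.f.; 21.41 mol → 4 s.f.
The fewest is 2 significant figures, from 88 L.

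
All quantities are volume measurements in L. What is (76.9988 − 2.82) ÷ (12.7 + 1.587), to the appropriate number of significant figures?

5.19

76.9988 − 2.82 = 74.1788, limited to 2 d.p. → 4 s.f.; 12.7 + 1.587 = 14.287, limited to 1 d.p. → 3 s.f.
Carrying full precision, 74.1788 ÷ 14.287 = 5.19204871562…; keep min(4, 3) = 3 s.f.
Rounded to 3 significant figures: 5.19.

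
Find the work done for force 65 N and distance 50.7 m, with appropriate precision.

3.3 × 10^3 J

work done = 65 N × 50.7 m = 3295.5 J.
65 has 2 significant figures; 50.7 has 3.
Division/multiplication keeps the fewest: 2 significant figures.
Rounded: 3.3 × 10^3 J.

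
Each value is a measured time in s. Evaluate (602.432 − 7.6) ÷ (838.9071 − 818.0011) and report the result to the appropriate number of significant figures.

28.45

602.432 − 7.6 = 594.832, limited to 1 d.p. → 4 s.f.; 838.9071 − 818.0011 = 20.9060, limited to 4 d.p. → 6 s.f.
Carrying full precision, 594.832 ÷ 20.9060 = 28.4526930068…; keep min(4, 6) = 4 s.f.
Rounded to 4 significant figures: 28.45.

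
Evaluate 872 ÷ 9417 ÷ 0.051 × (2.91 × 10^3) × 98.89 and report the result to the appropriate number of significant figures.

5.2 × 10^5

872 ÷ 9417 ÷ 0.051 × (2.91 × 10^3) × 98.89 = 522491.349187…
Multiplication/division keeps the fewest significant figures: 872 → 3 s.f., 9417 → 4 s.f., 0.051 → 2 s.f., 2.91 × 10^3 → 3 s.f., 98.89 → 4 s.f.; limit is 2.
Rounded to 2 significant figures: 5.2 × 10^5.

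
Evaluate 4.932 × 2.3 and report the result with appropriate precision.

11

4.932 × 2.3 = 11.3436
Multiplication/division keeps the fewest significant figures: 4.932 → 4 s.f., 2.3 → 2 s.f.; limit is 2.
Rounded to 2 significant figures: 11.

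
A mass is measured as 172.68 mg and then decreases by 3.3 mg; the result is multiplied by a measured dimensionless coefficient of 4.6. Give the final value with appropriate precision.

7.8 × 10^2 mg

172.68 mg − 3.3 mg = 169.38 mg; the difference is limited to 1 decimal place (4 s.f.).
Carrying full precision, 169.38 × 4.6 = 779.148 mg; 4.6 has 2 s.f., so the result keeps min(4, 2) = 2 s.f.
Rounded to 2 significant figures: 7.8 × 10^2 mg.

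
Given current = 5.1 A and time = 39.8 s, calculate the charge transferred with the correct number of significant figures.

2.0 × 10^2 C

charge transferred = 5.1 A × 39.8 s = 202.98 C.
5.1 has 2 significant figures; 39.8 has 3.
Division/multiplication keeps the fewest: 2 significant figures.
Rounded: 2.0 × 10^2 C.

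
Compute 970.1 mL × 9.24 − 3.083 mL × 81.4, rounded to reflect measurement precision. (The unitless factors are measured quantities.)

8.71 × 10^3 mL

970.1 × 9.24 = 8963.724 → 8.96 × 10^3 mL (3 s.f., last digit at the 10^1 place).
3.083 × 81.4 = 250.9562 → 251 mL (3 s.f., last digit at the 10^0 place).
Difference: 8712.7678 mL; keep the coarser place, 10^1.
Result: 8.71 × 10^3 mL.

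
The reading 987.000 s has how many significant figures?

987.000: trailing zeros after a decimal point are significant.

6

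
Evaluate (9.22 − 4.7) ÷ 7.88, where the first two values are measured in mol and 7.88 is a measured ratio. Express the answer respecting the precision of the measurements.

9.22 mol − 4.7 mol = 4.52 mol; the difference is limited to 1 decimal place (2 s.f.).
Carrying full precision, 4.52 ÷ 7.88 = 0.573604060914… mol; 7.88 has 3 s.f., so the result keeps min(2, 3) = 2 s.f.
Rounded to 2 significant figures: 0.57 mol.

0.57 mol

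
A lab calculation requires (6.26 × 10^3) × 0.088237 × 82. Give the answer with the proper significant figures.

4.5 × 10^4

(6.26 × 10^3) × 0.088237 × 82 = 45293.81684
Multiplication/division keeps the fewest significant figures: 6.26 × 10^3 → 3 s.f., 0.088237 → 5 s.f., 82 → 2 s.f.; limit is 2.
Rounded to 2 significant figures: 4.5 × 10^4.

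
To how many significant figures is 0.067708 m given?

0.067708: leading zeros are not significant; zeros between nonzero digits are significant.

5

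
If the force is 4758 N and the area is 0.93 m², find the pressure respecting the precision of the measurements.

pressure = 4758 N ÷ 0.93 m² = 5116.12903226… Pa.
4758 has 4 significant figures; 0.93 has 2.
Division/multiplication keeps the fewest: 2 significant figures.
Rounded: 5.1 × 10^3 Pa.

5.1 × 10^3 Pa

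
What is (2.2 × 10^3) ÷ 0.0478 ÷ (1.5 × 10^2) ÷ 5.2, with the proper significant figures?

(2.2 × 10^3) ÷ 0.0478 ÷ (1.5 × 10^2) ÷ 5.2 = 59.0065443622…
Multiplication/division keeps the fewest significant figures: 2.2 × 10^3 → 2 s.f., 0.0478 → 3 s.f., 1.5 × 10^2 → 2 s.f., 5.2 → 2 s.f.; limit is 2.
Rounded to 2 significant figures: 59.

59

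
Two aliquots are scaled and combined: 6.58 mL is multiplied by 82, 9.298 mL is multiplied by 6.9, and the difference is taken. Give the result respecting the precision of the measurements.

6.58 × 82 = 539.56 → 5.4 × 10² mL (2 s.f., last digit at the 10^1 place).
9.298 × 6.9 = 64.1562 → 64 mL (2 s.f., last digit at the 10^0 place).
Difference: 475.4038 mL; keep the coarser place, 10^1.
Result: 4.8 × 10² mL.

4.8 × 10² mL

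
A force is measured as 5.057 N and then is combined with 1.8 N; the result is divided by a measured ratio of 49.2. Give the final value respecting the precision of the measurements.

5.057 N + 1.8 N = 6.857 N; the sum is limited to 1 decimal place (2 s.f.).
Carrying full precision, 6.857 ÷ 49.2 = 0.139369918699… N; 49.2 has 3 s.f., so the result keeps min(2, 3) = 2 s.f.
Rounded to 2 significant figures: 0.14 N.

0.14 N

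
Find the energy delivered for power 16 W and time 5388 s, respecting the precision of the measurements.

8.6 × 10^4 J

energy delivered = 16 W × 5388 s = 86208 J.
16 has 2 significant figures; 5388 has 4.
Division/multiplication keeps the fewest: 2 significant figures.
Rounded: 8.6 × 10^4 J.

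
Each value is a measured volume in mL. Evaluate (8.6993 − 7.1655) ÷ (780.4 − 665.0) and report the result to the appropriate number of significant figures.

0.01329

8.6993 − 7.1655 = 1.5338, limited to 4 d.p. → 5 s.f.; 780.4 − 665.0 = 115.4, limited to 1 d.p. → 4 s.f.
Carrying full precision, 1.5338 ÷ 115.4 = 0.0132911611785…; keep min(5, 4) = 4 s.f.
Rounded to 4 significant figures: 0.01329.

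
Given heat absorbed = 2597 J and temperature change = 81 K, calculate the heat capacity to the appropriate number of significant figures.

heat capacity = 2597 J ÷ 81 K = 32.0617283951… J/K.
2597 has 4 significant figures; 81 has 2.
Division/multiplication keeps the fewest: 2 significant figures.
Rounded: 32 J/K.

32 J/K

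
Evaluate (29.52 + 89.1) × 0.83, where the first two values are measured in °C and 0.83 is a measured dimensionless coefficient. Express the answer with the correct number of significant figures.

98 °C

29.52 °C + 89.1 °C = 118.62 °C; the sum is limited to 1 decimal place (4 s.f.).
Carrying full precision, 118.62 × 0.83 = 98.4546 °C; 0.83 has 2 s.f., so the result keeps min(4, 2) = 2 s.f.
Rounded to 2 significant figures: 98 °C.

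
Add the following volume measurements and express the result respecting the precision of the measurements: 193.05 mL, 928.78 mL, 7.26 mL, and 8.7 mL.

1.1378 × 10³ mL

193.05 mL + 928.78 mL + 7.26 mL + 8.7 mL = 1137.79 mL.
Addition/subtraction keeps the fewest decimal places: 193.05 → 2 decimal places, 928.78 → 2 decimal places, 7.26 → 2 decimal places, 8.7 → 1 decimal place; limit is 1.
Rounded to 1 decimal place: 1.1378 × 10³ mL.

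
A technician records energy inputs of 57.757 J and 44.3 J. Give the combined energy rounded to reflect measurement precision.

57.757 J + 44.3 J = 102.057 J.
Addition/subtraction keeps the fewest decimal places: 57.757 → 3 decimal places, 44.3 → 1 decimal place; limit is 1.
Rounded to 1 decimal place: 102.1 J.

102.1 J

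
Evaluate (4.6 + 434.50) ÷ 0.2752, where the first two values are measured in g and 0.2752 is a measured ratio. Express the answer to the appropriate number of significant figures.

1596 g

4.6 g + 434.50 g = 439.10 g; the sum is limited to 1 decimal place (4 s.f.).
Carrying full precision, 439.10 ÷ 0.2752 = 1595.56686047… g; 0.2752 has 4 s.f., so the result keeps min(4, 4) = 4 s.f.
Rounded to 4 significant figures: 1596 g.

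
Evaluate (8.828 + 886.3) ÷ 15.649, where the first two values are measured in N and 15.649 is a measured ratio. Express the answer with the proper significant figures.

57.20 N

8.828 N + 886.3 N = 895.128 N; the sum is limited to 1 decimal place (4 s.f.).
Carrying full precision, 895.128 ÷ 15.649 = 57.2003322896… N; 15.649 has 5 s.f., so the result keeps min(4, 5) = 4 s.f.
Rounded to 4 significant figures: 57.20 N.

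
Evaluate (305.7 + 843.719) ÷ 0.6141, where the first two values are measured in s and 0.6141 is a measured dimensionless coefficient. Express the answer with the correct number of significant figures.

305.7 s + 843.719 s = 1149.419 s; the sum is limited to 1 decimal place (5 s.f.).
Carrying full precision, 1149.419 ÷ 0.6141 = 1871.71307605… s; 0.6141 has 4 s.f., so the result keeps min(5, 4) = 4 s.f.
Rounded to 4 significant figures: 1872 s.

1872 s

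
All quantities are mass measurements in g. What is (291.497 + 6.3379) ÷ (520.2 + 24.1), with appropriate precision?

0.5472

291.497 + 6.3379 = 297.8349, limited to 3 d.p. → 6 s.f.; 520.2 + 24.1 = 544.3, limited to 1 d.p. → 4 s.f.
Carrying full precision, 297.8349 ÷ 544.3 = 0.547188866434…; keep min(6, 4) = 4 s.f.
Rounded to 4 significant figures: 0.5472.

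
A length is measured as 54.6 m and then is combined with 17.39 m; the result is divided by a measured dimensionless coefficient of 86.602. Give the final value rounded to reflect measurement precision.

0.831 m

54.6 m + 17.39 m = 71.99 m; the sum is limited to 1 decimal place (3 s.f.).
Carrying full precision, 71.99 ÷ 86.602 = 0.831274104524… m; 86.602 has 5 s.f., so the result keeps min(3, 5) = 3 s.f.
Rounded to 3 significant figures: 0.831 m.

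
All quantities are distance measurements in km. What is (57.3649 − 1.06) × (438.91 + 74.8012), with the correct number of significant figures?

2.892 × 10^4 km²

57.3649 − 1.06 = 56.3049, limited to 2 d.p. → 4 s.f.; 438.91 + 74.8012 = 513.7112, limited to 2 d.p. → 5 s.f.
Carrying full precision, 56.3049 × 513.7112 = 28924.4577449…; keep min(4, 5) = 4 s.f.
Rounded to 4 significant figures: 2.892 × 10^4 km².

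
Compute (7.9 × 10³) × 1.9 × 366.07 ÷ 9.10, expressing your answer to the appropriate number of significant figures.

6.0 × 10⁵

(7.9 × 10³) × 1.9 × 366.07 ÷ 9.10 = 603814.362637…
Multiplication/division keeps the fewest significant figures: 7.9 × 10³ → 2 s.f., 1.9 → 2 s.f., 366.07 → 5 s.f., 9.10 → 3 s.f.; limit is 2.
Rounded to 2 significant figures: 6.0 × 10⁵.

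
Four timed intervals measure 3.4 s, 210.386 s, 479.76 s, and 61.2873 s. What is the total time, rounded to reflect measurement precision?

754.8 s

3.4 s + 210.386 s + 479.76 s + 61.2873 s = 754.8333 s.
Addition/subtraction keeps the fewest decimal places: 3.4 → 1 decimal place, 210.386 → 3 decimal places, 479.76 → 2 decimal places, 61.2873 → 4 decimal places; limit is 1.
Rounded to 1 decimal place: 754.8 s.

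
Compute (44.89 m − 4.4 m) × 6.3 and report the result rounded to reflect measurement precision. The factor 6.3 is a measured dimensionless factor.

44.89 m − 4.4 m = 40.49 m; the difference is limited to 1 decimal place (3 s.f.).
Carrying full precision, 40.49 × 6.3 = 255.087 m; 6.3 has 2 s.f., so the result keeps min(3, 2) = 2 s.f.
Rounded to 2 significant figures: 2.6 × 10² m.

2.6 × 10² m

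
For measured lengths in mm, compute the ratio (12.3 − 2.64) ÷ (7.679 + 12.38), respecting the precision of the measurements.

12.3 − 2.64 = 9.66, limited to 1 d.p. → 2 s.f.; 7.679 + 12.38 = 20.059, limited to 2 d.p. → 4 s.f.
Carrying full precision, 9.66 ÷ 20.059 = 0.481579340944…; keep min(2, 4) = 2 s.f.
Rounded to 2 significant figures: 0.48.

0.48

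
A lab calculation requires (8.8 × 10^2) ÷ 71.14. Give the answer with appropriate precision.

12

(8.8 × 10^2) ÷ 71.14 = 12.3699746978…
Multiplication/division keeps the fewest significant figures: 8.8 × 10^2 → 2 s.f., 71.14 → 4 s.f.; limit is 2.
Rounded to 2 significant figures: 12.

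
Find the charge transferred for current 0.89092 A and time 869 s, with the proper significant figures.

774 C

charge transferred = 0.89092 A × 869 s = 774.20948 C.
0.89092 has 5 significant figures; 869 has 3.
Division/multiplication keeps the fewest: 3 significant figures.
Rounded: 774 C.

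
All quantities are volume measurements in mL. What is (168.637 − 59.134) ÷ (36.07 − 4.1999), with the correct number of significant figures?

168.637 − 59.134 = 109.503, limited to 3 d.p. → 6 s.f.; 36.07 − 4.1999 = 31.8701, limited to 2 d.p. → 4 s.f.
Carrying full precision, 109.503 ÷ 31.8701 = 3.43591642323…; keep min(6, 4) = 4 s.f.
Rounded to 4 significant figures: 3.436.

3.436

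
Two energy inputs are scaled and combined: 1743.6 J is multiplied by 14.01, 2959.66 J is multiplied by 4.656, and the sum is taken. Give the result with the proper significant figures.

3.821 × 10⁴ J

1743.6 × 14.01 = 24427.836 → 2.443 × 10⁴ J (4 s.f., last digit at the 10^1 place).
2959.66 × 4.656 = 13780.17696 → 1.378 × 10⁴ J (4 s.f., last digit at the 10^1 place).
Sum: 38208.01296 J; keep the coarser place, 10^1.
Result: 3.821 × 10⁴ J.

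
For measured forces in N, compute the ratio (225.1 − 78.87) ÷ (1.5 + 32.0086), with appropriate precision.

225.1 − 78.87 = 146.23, limited to 1 d.p. → 4 s.f.; 1.5 + 32.0086 = 33.5086, limited to 1 d.p. → 3 s.f.
Carrying full precision, 146.23 ÷ 33.5086 = 4.36395432814…; keep min(4, 3) = 3 s.f.
Rounded to 3 significant figures: 4.36.

4.36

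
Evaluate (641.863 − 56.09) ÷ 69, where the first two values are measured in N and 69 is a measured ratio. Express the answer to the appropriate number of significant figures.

8.5 N

641.863 N − 56.09 N = 585.773 N; the difference is limited to 2 decimal places (5 s.f.).
Carrying full precision, 585.773 ÷ 69 = 8.48946376812… N; 69 has 2 s.f., so the result keeps min(5, 2) = 2 s.f.
Rounded to 2 significant figures: 8.5 N.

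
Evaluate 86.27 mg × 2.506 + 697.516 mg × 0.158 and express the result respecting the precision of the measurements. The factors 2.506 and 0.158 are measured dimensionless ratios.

86.27 × 2.506 = 216.19262 → 216.2 mg (4 s.f., last digit at the 10^-1 place).
697.516 × 0.158 = 110.207528 → 1.10 × 10² mg (3 s.f., last digit at the 10^0 place).
Sum: 326.400148 mg; keep the coarser place, 10^0.
Result: 326 mg.

326 mg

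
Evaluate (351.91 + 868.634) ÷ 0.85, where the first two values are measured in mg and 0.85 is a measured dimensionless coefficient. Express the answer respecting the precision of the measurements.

1.4 × 10^3 mg

351.91 mg + 868.634 mg = 1220.544 mg; the sum is limited to 2 decimal places (6 s.f.).
Carrying full precision, 1220.544 ÷ 0.85 = 1435.93411765… mg; 0.85 has 2 s.f., so the result keeps min(6, 2) = 2 s.f.
Rounded to 2 significant figures: 1.4 × 10^3 mg.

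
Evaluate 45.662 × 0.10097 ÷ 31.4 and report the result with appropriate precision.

0.147

45.662 × 0.10097 ÷ 31.4 = 0.146830959873…
Multiplication/division keeps the fewest significant figures: 45.662 → 5 s.f., 0.10097 → 5 s.f., 31.4 → 3 s.f.; limit is 3.
Rounded to 3 significant figures: 0.147.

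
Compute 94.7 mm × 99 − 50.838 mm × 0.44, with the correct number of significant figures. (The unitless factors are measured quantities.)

94.7 × 99 = 9375.3 → 9.4 × 10³ mm (2 s.f., last digit at the 10^2 place).
50.838 × 0.44 = 22.36872 → 22 mm (2 s.f., last digit at the 10^0 place).
Difference: 9352.93128 mm; keep the coarser place, 10^2.
Result: 9.4 × 10³ mm.

9.4 × 10³ mm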